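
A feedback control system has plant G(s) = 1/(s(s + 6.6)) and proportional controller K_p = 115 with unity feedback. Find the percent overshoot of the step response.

From 1 + K_pG(s) = 0: s² + 6.6s + 115 = 0 ⇒ ω_n = 10.72, ζ = 0.3077.
%OS = 100·exp(−πζ/√(1−ζ²)) = 100·exp(−π·0.3077/√0.9053) = 36.2%.

36.2%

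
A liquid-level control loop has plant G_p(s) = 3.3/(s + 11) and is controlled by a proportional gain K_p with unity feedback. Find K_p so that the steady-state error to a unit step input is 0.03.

The loop is type 0, so e_ss(step) = 1/(1 + K_pos) with K_pos = K_p·G_p(0).
G_p(0) = 0.3. Require 1/(1 + K_p·0.3) = 0.03, so 1 + 0.3·K_p = 33.33.
K_p = (33.33 − 1)/0.3 = 108.

K_p = 108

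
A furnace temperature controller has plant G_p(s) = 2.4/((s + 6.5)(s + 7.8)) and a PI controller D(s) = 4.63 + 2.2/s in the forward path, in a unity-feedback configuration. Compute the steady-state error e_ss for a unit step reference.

0

The open loop D(s)G_p(s) has a pole at the origin (type 1), so the static position error constant is infinite and e_ss = 1/(1+∞) = 0.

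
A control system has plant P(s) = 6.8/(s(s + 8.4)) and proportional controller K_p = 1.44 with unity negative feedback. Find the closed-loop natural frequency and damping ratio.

ω_n = 3.13 rad/s, ζ = 1.34

1 + K_p·P(s) = 0 gives s² + 8.4s + 9.792 = 0.
Matching s² + 2ζω_n s + ω_n²: ω_n = √9.792 = 3.129 rad/s and 2ζω_n = 8.4, so ζ = 8.4/(2·3.129) = 1.34.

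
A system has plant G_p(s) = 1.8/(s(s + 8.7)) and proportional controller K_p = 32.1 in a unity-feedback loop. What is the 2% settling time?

Closed-loop characteristic equation: s² + 8.7s + 57.78 = 0, so ω_n = 7.601 rad/s and ζ = 8.7/(2·7.601) = 0.5723.
2% settling time T_s ≈ 4/(ζω_n) = 4/4.35 = 0.92 s.

T_s ≈ 0.92 s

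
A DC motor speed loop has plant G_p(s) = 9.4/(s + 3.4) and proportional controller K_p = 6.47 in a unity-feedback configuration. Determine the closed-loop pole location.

s = -64.22

Closed-loop transfer function: T(s) = K_p·G_p(s)/(1 + K_p·G_p(s)) = 60.82/(s + 3.4 + 60.82) = 60.82/(s + 64.22).
The closed-loop pole is at s = −64.22.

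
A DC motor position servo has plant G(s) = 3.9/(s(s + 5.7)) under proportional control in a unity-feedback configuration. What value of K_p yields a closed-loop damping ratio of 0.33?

K_p = 19.1

Closed-loop characteristic equation: s² + 5.7s + K_p·3.9 = 0.
So ω_n = √(3.9K_p) and 2ζω_n = 5.7, giving ζ = 5.7/(2√(3.9K_p)).
Setting ζ = 0.33: √(3.9K_p) = 5.7/(2·0.33) = 8.636, so K_p = 74.59/3.9 = 19.1.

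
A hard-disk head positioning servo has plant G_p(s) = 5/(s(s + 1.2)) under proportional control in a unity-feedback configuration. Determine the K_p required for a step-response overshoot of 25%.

K_p = 0.442

From %OS = 100·exp(−πζ/√(1−ζ²)) = 25%, ζ = −ln(0.25)/√(π²+ln²(0.25)) = 0.4037.
Characteristic equation s² + 1.2s + 5K_p = 0 gives ζ = 1.2/(2√(5K_p)).
Setting ζ = 0.4037: √(5K_p) = 1.2/(2·0.4037) = 1.486, so K_p = 2.209/5 = 0.442.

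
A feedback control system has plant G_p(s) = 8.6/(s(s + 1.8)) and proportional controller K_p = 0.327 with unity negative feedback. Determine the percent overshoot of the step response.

13.6%

From 1 + K_pG_p(s) = 0: s² + 1.8s + 2.812 = 0 ⇒ ω_n = 1.677, ζ = 0.5367.
%OS = 100·exp(−πζ/√(1−ζ²)) = 100·exp(−π·0.5367/√0.712) = 13.6%.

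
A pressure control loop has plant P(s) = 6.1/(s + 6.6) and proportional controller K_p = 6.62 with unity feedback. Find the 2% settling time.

Closed-loop transfer function: T(s) = K_p·P(s)/(1 + K_p·P(s)) = 40.38/(s + 6.6 + 40.38) = 40.38/(s + 46.98).
Time constant τ = 1/46.98 = 0.02128 s, so the 2% settling time is about 4τ = 0.0851 s.

T_s ≈ 0.0851 s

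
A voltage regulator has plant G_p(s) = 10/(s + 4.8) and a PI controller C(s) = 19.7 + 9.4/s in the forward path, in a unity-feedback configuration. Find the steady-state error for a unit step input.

The open loop C(s)G_p(s) has a pole at the origin (type 1), so the static position error constant is infinite and e_ss = 1/(1+∞) = 0.

0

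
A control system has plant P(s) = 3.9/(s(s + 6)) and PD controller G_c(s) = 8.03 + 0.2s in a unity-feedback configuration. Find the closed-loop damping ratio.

Forward path: (8.03 + 0.2s)·3.9/(s(s+6)). The closed-loop characteristic equation is s² + (6 + 3.9·0.2)s + 3.9·8.03 = 0.
That is s² + 6.78s + 31.32 = 0, so ω_n = 5.596 rad/s and ζ = 6.78/(2·5.596) = 0.6058.

ζ = 0.606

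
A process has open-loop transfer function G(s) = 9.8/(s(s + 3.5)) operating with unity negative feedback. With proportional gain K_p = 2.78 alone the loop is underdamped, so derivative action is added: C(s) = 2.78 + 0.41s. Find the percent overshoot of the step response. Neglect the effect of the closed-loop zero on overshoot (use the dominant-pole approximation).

Forward path: (2.78 + 0.41s)·9.8/(s(s+3.5)). The closed-loop characteristic equation is s² + (3.5 + 9.8·0.41)s + 9.8·2.78 = 0.
That is s² + 7.518s + 27.24 = 0, so ω_n = 5.22 rad/s and ζ = 7.518/(2·5.22) = 0.7202.
%OS = 100·exp(−πζ/√(1−ζ²)) = 3.83%.

3.83%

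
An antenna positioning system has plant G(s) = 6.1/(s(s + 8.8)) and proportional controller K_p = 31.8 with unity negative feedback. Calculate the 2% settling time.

The closed-loop denominator s² + 8.8s + 194 gives ω_n = √194 = 13.93 and ζ = 8.8/(2ω_n) = 0.3159.
2% settling time T_s ≈ 4/(ζω_n) = 4/4.4 = 0.909 s.

T_s ≈ 0.909 s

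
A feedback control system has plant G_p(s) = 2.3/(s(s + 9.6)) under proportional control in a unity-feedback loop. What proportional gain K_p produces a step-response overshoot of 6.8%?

K_p = 23.7

From %OS = 100·exp(−πζ/√(1−ζ²)) = 6.8%, ζ = −ln(0.068)/√(π²+ln²(0.068)) = 0.6502.
Characteristic equation s² + 9.6s + 2.3K_p = 0 gives ζ = 9.6/(2√(2.3K_p)).
Setting ζ = 0.6502: √(2.3K_p) = 9.6/(2·0.6502) = 7.383, so K_p = 54.51/2.3 = 23.7.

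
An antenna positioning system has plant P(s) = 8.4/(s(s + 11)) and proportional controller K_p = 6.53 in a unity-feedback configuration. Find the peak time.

T_p = 0.633 s

Closed-loop characteristic equation: s² + 11s + 54.85 = 0, so ω_n = 7.406 rad/s and ζ = 11/(2·7.406) = 0.7426.
Damped frequency ω_d = ω_n√(1−ζ²) = 4.96 rad/s, so peak time T_p = π/ω_d = 0.633 s.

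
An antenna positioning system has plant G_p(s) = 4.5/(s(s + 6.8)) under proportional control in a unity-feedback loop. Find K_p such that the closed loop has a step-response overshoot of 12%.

K_p = 8.21

From %OS = 100·exp(−πζ/√(1−ζ²)) = 12%, ζ = −ln(0.12)/√(π²+ln²(0.12)) = 0.5594.
Characteristic equation s² + 6.8s + 4.5K_p = 0 gives ζ = 6.8/(2√(4.5K_p)).
Setting ζ = 0.5594: √(4.5K_p) = 6.8/(2·0.5594) = 6.078, so K_p = 36.94/4.5 = 8.21.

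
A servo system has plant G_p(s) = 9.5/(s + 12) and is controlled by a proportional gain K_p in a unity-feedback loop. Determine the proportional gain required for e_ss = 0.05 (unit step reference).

The loop is type 0, so e_ss(step) = 1/(1 + K_pos) with K_pos = K_p·G_p(0).
G_p(0) = 0.7917. Require 1/(1 + K_p·0.7917) = 0.05, so 1 + 0.7917·K_p = 20.
K_p = (20 − 1)/0.7917 = 24.

K_p = 24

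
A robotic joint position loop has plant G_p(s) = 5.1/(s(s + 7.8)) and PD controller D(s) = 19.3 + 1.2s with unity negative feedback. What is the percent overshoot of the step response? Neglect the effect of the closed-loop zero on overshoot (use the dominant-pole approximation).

Forward path: (19.3 + 1.2s)·5.1/(s(s+7.8)). The closed-loop characteristic equation is s² + (7.8 + 5.1·1.2)s + 5.1·19.3 = 0.
That is s² + 13.92s + 98.43 = 0, so ω_n = 9.921 rad/s and ζ = 13.92/(2·9.921) = 0.7015.
%OS = 100·exp(−πζ/√(1−ζ²)) = 4.54%.

4.54%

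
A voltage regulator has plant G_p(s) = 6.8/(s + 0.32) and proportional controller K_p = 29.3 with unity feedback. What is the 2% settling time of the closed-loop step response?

Closed-loop transfer function: T(s) = K_p·G_p(s)/(1 + K_p·G_p(s)) = 199.2/(s + 0.32 + 199.2) = 199.2/(s + 199.6).
Time constant τ = 1/199.6 = 0.005011 s, so the 2% settling time is about 4τ = 0.02 s.

T_s ≈ 0.02 s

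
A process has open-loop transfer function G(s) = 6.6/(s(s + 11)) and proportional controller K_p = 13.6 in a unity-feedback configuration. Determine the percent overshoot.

Closed-loop characteristic equation: s² + 11s + 89.76 = 0, so ω_n = 9.474 rad/s and ζ = 11/(2·9.474) = 0.5805.
%OS = 100·exp(−πζ/√(1−ζ²)) = 100·exp(−π·0.5805/√0.663) = 10.6%.

10.6%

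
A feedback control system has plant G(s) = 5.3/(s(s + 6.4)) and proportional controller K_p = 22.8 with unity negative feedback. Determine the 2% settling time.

T_s ≈ 1.25 s

Closed-loop characteristic equation: s² + 6.4s + 120.8 = 0, so ω_n = 10.99 rad/s and ζ = 6.4/(2·10.99) = 0.2911.
2% settling time T_s ≈ 4/(ζω_n) = 4/3.2 = 1.25 s.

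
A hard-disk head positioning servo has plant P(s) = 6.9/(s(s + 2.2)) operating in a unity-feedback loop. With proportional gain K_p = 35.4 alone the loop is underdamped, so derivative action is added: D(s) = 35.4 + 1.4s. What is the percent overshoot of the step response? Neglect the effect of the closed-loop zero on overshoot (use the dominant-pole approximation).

Forward path: (35.4 + 1.4s)·6.9/(s(s+2.2)). The closed-loop characteristic equation is s² + (2.2 + 6.9·1.4)s + 6.9·35.4 = 0.
That is s² + 11.86s + 244.3 = 0, so ω_n = 15.63 rad/s and ζ = 11.86/(2·15.63) = 0.3794.
%OS = 100·exp(−πζ/√(1−ζ²)) = 27.6%.

27.6%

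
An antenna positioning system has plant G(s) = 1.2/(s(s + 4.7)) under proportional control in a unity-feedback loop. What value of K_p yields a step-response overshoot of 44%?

K_p = 72

From %OS = 100·exp(−πζ/√(1−ζ²)) = 44%, ζ = −ln(0.44)/√(π²+ln²(0.44)) = 0.2528.
Characteristic equation s² + 4.7s + 1.2K_p = 0 gives ζ = 4.7/(2√(1.2K_p)).
Setting ζ = 0.2528: √(1.2K_p) = 4.7/(2·0.2528) = 9.295, so K_p = 86.39/1.2 = 72.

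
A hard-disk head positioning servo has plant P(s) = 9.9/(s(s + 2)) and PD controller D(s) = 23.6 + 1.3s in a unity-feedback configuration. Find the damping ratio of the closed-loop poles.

Forward path: (23.6 + 1.3s)·9.9/(s(s+2)). The closed-loop characteristic equation is s² + (2 + 9.9·1.3)s + 9.9·23.6 = 0.
That is s² + 14.87s + 233.6 = 0, so ω_n = 15.29 rad/s and ζ = 14.87/(2·15.29) = 0.4864.

ζ = 0.486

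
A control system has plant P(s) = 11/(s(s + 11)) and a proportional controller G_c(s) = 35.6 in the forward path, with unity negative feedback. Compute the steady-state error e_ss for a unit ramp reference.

0.0281

The loop has one pole at the origin (type 1). Velocity error constant K_v = lim_{s→0} s·G_c(s)P(s) = 35.6·11/11 = 35.6.
Steady-state error to a unit ramp: e_ss = 1/K_v = 0.0281.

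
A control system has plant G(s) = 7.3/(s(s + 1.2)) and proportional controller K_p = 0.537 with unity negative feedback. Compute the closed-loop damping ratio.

ζ = 0.303

With unity feedback the closed-loop characteristic equation is s² + 1.2s + 0.537·7.3 = s² + 1.2s + 3.92 = 0.
So ω_n² = 3.92 ⇒ ω_n = 1.98 rad/s, and ζ = 1.2/(2ω_n) = 0.303.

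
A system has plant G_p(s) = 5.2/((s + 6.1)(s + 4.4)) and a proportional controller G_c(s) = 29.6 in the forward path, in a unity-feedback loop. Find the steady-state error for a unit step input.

0.148

The loop is type 0. Static position error constant K_pos = G_c(0)·G_p(0) = 29.6·0.1937 = 5.735.
Steady-state error to a unit step: e_ss = 1/(1+K_pos) = 1/6.735 = 0.148.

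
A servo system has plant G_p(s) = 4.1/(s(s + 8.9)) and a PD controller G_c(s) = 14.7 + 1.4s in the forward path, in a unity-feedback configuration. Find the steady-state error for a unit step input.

The open loop G_c(s)G_p(s) has a pole at the origin (type 1), so the static position error constant is infinite and e_ss = 1/(1+∞) = 0.

0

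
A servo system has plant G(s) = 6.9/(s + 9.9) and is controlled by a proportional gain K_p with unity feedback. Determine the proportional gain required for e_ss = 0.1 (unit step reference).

The loop is type 0, so e_ss(step) = 1/(1 + K_pos) with K_pos = K_p·G(0).
G(0) = 0.697. Require 1/(1 + K_p·0.697) = 0.1, so 1 + 0.697·K_p = 10.
K_p = (10 − 1)/0.697 = 12.9.

K_p = 12.9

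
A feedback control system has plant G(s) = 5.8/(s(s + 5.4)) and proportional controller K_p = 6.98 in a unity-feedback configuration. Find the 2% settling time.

From 1 + K_pG(s) = 0: s² + 5.4s + 40.48 = 0 ⇒ ω_n = 6.363, ζ = 0.4243.
2% settling time T_s ≈ 4/(ζω_n) = 4/2.7 = 1.48 s.

T_s ≈ 1.48 s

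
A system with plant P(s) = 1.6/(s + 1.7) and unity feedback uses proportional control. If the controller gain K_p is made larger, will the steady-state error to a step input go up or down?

decrease

The position error constant K_pos = K_p·P(0) grows with K_p, and e_ss = 1/(1+K_pos) falls.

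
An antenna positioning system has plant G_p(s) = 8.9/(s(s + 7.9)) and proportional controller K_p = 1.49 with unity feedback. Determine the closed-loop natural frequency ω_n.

The closed-loop denominator is s(s+7.9) + 1.49·8.9 = s² + 7.9s + 13.26.
Matching s² + 2ζω_n s + ω_n²: ω_n = √13.26 = 3.642 rad/s and 2ζω_n = 7.9, so ζ = 7.9/(2·3.642) = 1.08.

ω_n = 3.64 rad/s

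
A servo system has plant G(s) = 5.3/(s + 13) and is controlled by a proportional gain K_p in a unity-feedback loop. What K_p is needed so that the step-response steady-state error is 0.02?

For a type-0 loop with proportional control, e_ss = 1/(1 + K_p·G(0)).
G(0) = 0.4077. Require 1/(1 + K_p·0.4077) = 0.02, so 1 + 0.4077·K_p = 50.
K_p = (50 − 1)/0.4077 = 120.

K_p = 120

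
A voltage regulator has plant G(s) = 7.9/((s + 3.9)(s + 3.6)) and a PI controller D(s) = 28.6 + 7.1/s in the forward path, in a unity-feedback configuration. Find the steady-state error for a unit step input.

The open loop D(s)G(s) has a pole at the origin (type 1), so the static position error constant is infinite and e_ss = 1/(1+∞) = 0.

0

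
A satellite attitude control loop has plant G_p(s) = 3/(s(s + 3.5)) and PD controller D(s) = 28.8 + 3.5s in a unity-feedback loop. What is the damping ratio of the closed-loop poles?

ζ = 0.753

Forward path: (28.8 + 3.5s)·3/(s(s+3.5)). The closed-loop characteristic equation is s² + (3.5 + 3·3.5)s + 3·28.8 = 0.
That is s² + 14s + 86.4 = 0, so ω_n = 9.295 rad/s and ζ = 14/(2·9.295) = 0.7531.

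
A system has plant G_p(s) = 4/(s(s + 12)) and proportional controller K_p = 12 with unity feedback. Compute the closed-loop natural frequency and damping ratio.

With unity feedback the closed-loop characteristic equation is s² + 12s + 12·4 = s² + 12s + 48 = 0.
Matching s² + 2ζω_n s + ω_n²: ω_n = √48 = 6.928 rad/s and 2ζω_n = 12, so ζ = 12/(2·6.928) = 0.866.

ω_n = 6.93 rad/s, ζ = 0.866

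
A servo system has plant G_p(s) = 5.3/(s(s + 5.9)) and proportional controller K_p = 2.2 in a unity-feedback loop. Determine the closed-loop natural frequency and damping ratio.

1 + K_p·G_p(s) = 0 gives s² + 5.9s + 11.66 = 0.
Matching s² + 2ζω_n s + ω_n²: ω_n = √11.66 = 3.415 rad/s and 2ζω_n = 5.9, so ζ = 5.9/(2·3.415) = 0.864.

ω_n = 3.41 rad/s, ζ = 0.864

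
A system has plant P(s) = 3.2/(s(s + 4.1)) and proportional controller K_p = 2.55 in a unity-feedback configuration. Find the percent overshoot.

3.93%

Closed-loop characteristic equation: s² + 4.1s + 8.16 = 0, so ω_n = 2.857 rad/s and ζ = 4.1/(2·2.857) = 0.7176.
%OS = 100·exp(−πζ/√(1−ζ²)) = 100·exp(−π·0.7176/√0.485) = 3.93%.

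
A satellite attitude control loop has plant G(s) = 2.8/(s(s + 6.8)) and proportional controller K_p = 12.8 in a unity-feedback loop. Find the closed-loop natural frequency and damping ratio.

1 + K_p·G(s) = 0 gives s² + 6.8s + 35.84 = 0.
Matching s² + 2ζω_n s + ω_n²: ω_n = √35.84 = 5.987 rad/s and 2ζω_n = 6.8, so ζ = 6.8/(2·5.987) = 0.568.

ω_n = 5.99 rad/s, ζ = 0.568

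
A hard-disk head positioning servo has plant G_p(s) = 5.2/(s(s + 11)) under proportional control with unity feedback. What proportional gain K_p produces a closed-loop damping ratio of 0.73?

Closed-loop characteristic equation: s² + 11s + K_p·5.2 = 0.
So ω_n = √(5.2K_p) and 2ζω_n = 11, giving ζ = 11/(2√(5.2K_p)).
Setting ζ = 0.73: √(5.2K_p) = 11/(2·0.73) = 7.534, so K_p = 56.76/5.2 = 10.9.

K_p = 10.9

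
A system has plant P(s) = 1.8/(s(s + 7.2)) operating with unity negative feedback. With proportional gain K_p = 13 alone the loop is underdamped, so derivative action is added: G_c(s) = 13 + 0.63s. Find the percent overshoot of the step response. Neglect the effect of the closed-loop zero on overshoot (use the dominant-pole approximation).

Forward path: (13 + 0.63s)·1.8/(s(s+7.2)). The closed-loop characteristic equation is s² + (7.2 + 1.8·0.63)s + 1.8·13 = 0.
That is s² + 8.334s + 23.4 = 0, so ω_n = 4.837 rad/s and ζ = 8.334/(2·4.837) = 0.8614.
%OS = 100·exp(−πζ/√(1−ζ²)) = 0.485%.

0.485%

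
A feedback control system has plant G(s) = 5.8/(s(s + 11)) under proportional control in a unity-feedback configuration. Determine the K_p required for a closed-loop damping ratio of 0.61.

K_p = 14

Closed-loop characteristic equation: s² + 11s + K_p·5.8 = 0.
So ω_n = √(5.8K_p) and 2ζω_n = 11, giving ζ = 11/(2√(5.8K_p)).
Setting ζ = 0.61: √(5.8K_p) = 11/(2·0.61) = 9.016, so K_p = 81.3/5.8 = 14.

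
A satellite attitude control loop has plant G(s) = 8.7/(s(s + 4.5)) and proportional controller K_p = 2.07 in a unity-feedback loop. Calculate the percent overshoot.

Closed-loop characteristic equation: s² + 4.5s + 18.01 = 0, so ω_n = 4.244 rad/s and ζ = 4.5/(2·4.244) = 0.5302.
%OS = 100·exp(−πζ/√(1−ζ²)) = 100·exp(−π·0.5302/√0.7189) = 14%.

14%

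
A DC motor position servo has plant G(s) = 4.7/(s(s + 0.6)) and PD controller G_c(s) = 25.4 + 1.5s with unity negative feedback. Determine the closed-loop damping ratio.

ζ = 0.35

Forward path: (25.4 + 1.5s)·4.7/(s(s+0.6)). The closed-loop characteristic equation is s² + (0.6 + 4.7·1.5)s + 4.7·25.4 = 0.
That is s² + 7.65s + 119.4 = 0, so ω_n = 10.93 rad/s and ζ = 7.65/(2·10.93) = 0.3501.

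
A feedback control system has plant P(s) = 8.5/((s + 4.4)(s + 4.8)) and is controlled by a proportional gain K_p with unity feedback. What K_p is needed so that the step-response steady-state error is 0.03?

K_p = 80.3

The loop is type 0, so e_ss(step) = 1/(1 + K_pos) with K_pos = K_p·P(0).
P(0) = 0.4025. Require 1/(1 + K_p·0.4025) = 0.03, so 1 + 0.4025·K_p = 33.33.
K_p = (33.33 − 1)/0.4025 = 80.3.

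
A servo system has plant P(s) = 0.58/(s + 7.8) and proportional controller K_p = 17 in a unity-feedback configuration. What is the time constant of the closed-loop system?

τ = 0.0566 s

Closed-loop transfer function: T(s) = K_p·P(s)/(1 + K_p·P(s)) = 9.86/(s + 7.8 + 9.86) = 9.86/(s + 17.66).
Time constant τ = 1/17.66 = 0.0566 s.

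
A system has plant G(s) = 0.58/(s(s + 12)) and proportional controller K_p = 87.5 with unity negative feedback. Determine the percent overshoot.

Closed-loop characteristic equation: s² + 12s + 50.75 = 0, so ω_n = 7.124 rad/s and ζ = 12/(2·7.124) = 0.8422.
%OS = 100·exp(−πζ/√(1−ζ²)) = 100·exp(−π·0.8422/√0.2906) = 0.739%.

0.739%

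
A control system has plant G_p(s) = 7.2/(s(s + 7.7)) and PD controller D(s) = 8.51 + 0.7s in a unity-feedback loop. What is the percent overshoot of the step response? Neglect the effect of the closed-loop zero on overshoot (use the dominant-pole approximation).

Forward path: (8.51 + 0.7s)·7.2/(s(s+7.7)). The closed-loop characteristic equation is s² + (7.7 + 7.2·0.7)s + 7.2·8.51 = 0.
That is s² + 12.74s + 61.27 = 0, so ω_n = 7.828 rad/s and ζ = 12.74/(2·7.828) = 0.8138.
%OS = 100·exp(−πζ/√(1−ζ²)) = 1.23%.

1.23%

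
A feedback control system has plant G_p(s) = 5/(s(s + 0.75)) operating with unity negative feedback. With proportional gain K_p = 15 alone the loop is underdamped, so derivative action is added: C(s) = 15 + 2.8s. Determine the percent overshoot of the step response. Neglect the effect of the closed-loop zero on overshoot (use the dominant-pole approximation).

0.607%

Forward path: (15 + 2.8s)·5/(s(s+0.75)). The closed-loop characteristic equation is s² + (0.75 + 5·2.8)s + 5·15 = 0.
That is s² + 14.75s + 75 = 0, so ω_n = 8.66 rad/s and ζ = 14.75/(2·8.66) = 0.8516.
%OS = 100·exp(−πζ/√(1−ζ²)) = 0.607%.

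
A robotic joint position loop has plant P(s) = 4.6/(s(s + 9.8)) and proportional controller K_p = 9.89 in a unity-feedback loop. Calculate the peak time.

The closed-loop denominator s² + 9.8s + 45.49 gives ω_n = √45.49 = 6.745 and ζ = 9.8/(2ω_n) = 0.7265.
Damped frequency ω_d = ω_n√(1−ζ²) = 4.635 rad/s, so peak time T_p = π/ω_d = 0.678 s.

T_p = 0.678 s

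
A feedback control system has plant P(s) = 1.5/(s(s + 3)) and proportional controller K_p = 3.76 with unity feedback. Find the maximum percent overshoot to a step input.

7.73%

Closed-loop characteristic equation: s² + 3s + 5.64 = 0, so ω_n = 2.375 rad/s and ζ = 3/(2·2.375) = 0.6316.
%OS = 100·exp(−πζ/√(1−ζ²)) = 100·exp(−π·0.6316/√0.6011) = 7.73%.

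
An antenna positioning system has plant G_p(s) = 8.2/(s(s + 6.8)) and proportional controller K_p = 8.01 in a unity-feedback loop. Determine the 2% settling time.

The closed-loop denominator s² + 6.8s + 65.68 gives ω_n = √65.68 = 8.104 and ζ = 6.8/(2ω_n) = 0.4195.
2% settling time T_s ≈ 4/(ζω_n) = 4/3.4 = 1.18 s.

T_s ≈ 1.18 s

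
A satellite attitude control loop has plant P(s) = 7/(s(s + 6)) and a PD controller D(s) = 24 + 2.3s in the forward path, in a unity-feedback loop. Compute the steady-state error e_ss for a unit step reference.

The open loop D(s)P(s) has a pole at the origin (type 1), so the static position error constant is infinite and e_ss = 1/(1+∞) = 0.

0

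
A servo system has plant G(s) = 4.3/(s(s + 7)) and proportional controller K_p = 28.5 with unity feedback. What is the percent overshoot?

From 1 + K_pG(s) = 0: s² + 7s + 122.5 = 0 ⇒ ω_n = 11.07, ζ = 0.3162.
%OS = 100·exp(−πζ/√(1−ζ²)) = 100·exp(−π·0.3162/√0.9) = 35.1%.

35.1%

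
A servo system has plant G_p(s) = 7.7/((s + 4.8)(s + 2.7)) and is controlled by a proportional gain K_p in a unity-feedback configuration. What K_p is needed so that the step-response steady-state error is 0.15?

K_p = 9.54

Steady-state error for a unit step on this type-0 loop is 1/(1 + K_p·G_p(0)).
G_p(0) = 0.5941. Require 1/(1 + K_p·0.5941) = 0.15, so 1 + 0.5941·K_p = 6.667.
K_p = (6.667 − 1)/0.5941 = 9.54.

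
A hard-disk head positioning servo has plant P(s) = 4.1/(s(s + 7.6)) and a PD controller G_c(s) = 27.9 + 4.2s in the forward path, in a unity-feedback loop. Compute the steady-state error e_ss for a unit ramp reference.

0.0664

The loop has one pole at the origin (type 1). Velocity error constant K_v = lim_{s→0} s·G_c(s)P(s) = 27.9·4.1/7.6 = 15.05.
Steady-state error to a unit ramp: e_ss = 1/K_v = 0.0664.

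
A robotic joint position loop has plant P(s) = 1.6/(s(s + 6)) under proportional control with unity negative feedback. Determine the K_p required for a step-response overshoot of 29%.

K_p = 41.9

From %OS = 100·exp(−πζ/√(1−ζ²)) = 29%, ζ = −ln(0.29)/√(π²+ln²(0.29)) = 0.3666.
Characteristic equation s² + 6s + 1.6K_p = 0 gives ζ = 6/(2√(1.6K_p)).
Setting ζ = 0.3666: √(1.6K_p) = 6/(2·0.3666) = 8.183, so K_p = 66.97/1.6 = 41.9.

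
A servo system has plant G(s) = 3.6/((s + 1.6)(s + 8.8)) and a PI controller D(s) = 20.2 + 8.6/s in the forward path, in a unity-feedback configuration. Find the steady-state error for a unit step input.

The open loop D(s)G(s) has a pole at the origin (type 1), so the static position error constant is infinite and e_ss = 1/(1+∞) = 0.

0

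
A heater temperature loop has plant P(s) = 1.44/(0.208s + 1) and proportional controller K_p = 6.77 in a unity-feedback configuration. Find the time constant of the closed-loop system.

Closed loop: T(s) = K_p·P/(1+K_p·P) = 9.749/(0.208s + 1 + 9.749), with pole at s = −(1 + 9.749)/0.208 = −51.68.
Closed-loop time constant τ = 1/51.68 = 0.0194 s.

τ = 0.0194 s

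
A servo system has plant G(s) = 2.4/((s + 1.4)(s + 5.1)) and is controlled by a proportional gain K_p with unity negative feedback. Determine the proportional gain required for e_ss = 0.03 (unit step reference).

Steady-state error for a unit step on this type-0 loop is 1/(1 + K_p·G(0)).
G(0) = 0.3361. Require 1/(1 + K_p·0.3361) = 0.03, so 1 + 0.3361·K_p = 33.33.
K_p = (33.33 − 1)/0.3361 = 96.2.

K_p = 96.2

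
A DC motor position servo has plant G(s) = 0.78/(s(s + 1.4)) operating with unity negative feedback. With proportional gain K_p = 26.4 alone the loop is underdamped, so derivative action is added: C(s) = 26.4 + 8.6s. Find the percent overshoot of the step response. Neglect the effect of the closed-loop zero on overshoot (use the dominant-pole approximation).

0.194%

Forward path: (26.4 + 8.6s)·0.78/(s(s+1.4)). The closed-loop characteristic equation is s² + (1.4 + 0.78·8.6)s + 0.78·26.4 = 0.
That is s² + 8.108s + 20.59 = 0, so ω_n = 4.538 rad/s and ζ = 8.108/(2·4.538) = 0.8934.
%OS = 100·exp(−πζ/√(1−ζ²)) = 0.194%.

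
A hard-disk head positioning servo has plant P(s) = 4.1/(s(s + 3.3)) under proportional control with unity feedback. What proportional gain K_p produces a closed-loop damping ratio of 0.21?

Closed-loop characteristic equation: s² + 3.3s + K_p·4.1 = 0.
So ω_n = √(4.1K_p) and 2ζω_n = 3.3, giving ζ = 3.3/(2√(4.1K_p)).
Setting ζ = 0.21: √(4.1K_p) = 3.3/(2·0.21) = 7.857, so K_p = 61.73/4.1 = 15.1.

K_p = 15.1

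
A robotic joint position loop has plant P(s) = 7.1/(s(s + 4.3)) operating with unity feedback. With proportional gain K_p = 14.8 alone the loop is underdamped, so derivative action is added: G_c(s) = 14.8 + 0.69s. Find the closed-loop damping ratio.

Forward path: (14.8 + 0.69s)·7.1/(s(s+4.3)). The closed-loop characteristic equation is s² + (4.3 + 7.1·0.69)s + 7.1·14.8 = 0.
That is s² + 9.199s + 105.1 = 0, so ω_n = 10.25 rad/s and ζ = 9.199/(2·10.25) = 0.4487.

ζ = 0.449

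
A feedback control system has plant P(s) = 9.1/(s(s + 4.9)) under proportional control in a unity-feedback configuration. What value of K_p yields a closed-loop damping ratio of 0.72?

Closed-loop characteristic equation: s² + 4.9s + K_p·9.1 = 0.
So ω_n = √(9.1K_p) and 2ζω_n = 4.9, giving ζ = 4.9/(2√(9.1K_p)).
Setting ζ = 0.72: √(9.1K_p) = 4.9/(2·0.72) = 3.403, so K_p = 11.58/9.1 = 1.27.

K_p = 1.27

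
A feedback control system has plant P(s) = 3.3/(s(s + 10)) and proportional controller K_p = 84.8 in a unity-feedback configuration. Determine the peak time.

T_p = 0.197 s

Closed-loop characteristic equation: s² + 10s + 279.8 = 0, so ω_n = 16.73 rad/s and ζ = 10/(2·16.73) = 0.2989.
Damped frequency ω_d = ω_n√(1−ζ²) = 15.96 rad/s, so peak time T_p = π/ω_d = 0.197 s.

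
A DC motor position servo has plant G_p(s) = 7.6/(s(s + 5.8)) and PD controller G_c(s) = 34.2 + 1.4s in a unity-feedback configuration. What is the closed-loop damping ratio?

Forward path: (34.2 + 1.4s)·7.6/(s(s+5.8)). The closed-loop characteristic equation is s² + (5.8 + 7.6·1.4)s + 7.6·34.2 = 0.
That is s² + 16.44s + 259.9 = 0, so ω_n = 16.12 rad/s and ζ = 16.44/(2·16.12) = 0.5099.

ζ = 0.51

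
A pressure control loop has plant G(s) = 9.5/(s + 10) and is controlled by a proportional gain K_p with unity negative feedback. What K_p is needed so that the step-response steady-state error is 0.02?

K_p = 51.6

Steady-state error for a unit step on this type-0 loop is 1/(1 + K_p·G(0)).
G(0) = 0.95. Require 1/(1 + K_p·0.95) = 0.02, so 1 + 0.95·K_p = 50.
K_p = (50 − 1)/0.95 = 51.6.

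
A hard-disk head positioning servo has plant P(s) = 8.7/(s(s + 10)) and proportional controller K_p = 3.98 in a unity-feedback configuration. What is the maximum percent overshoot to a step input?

0.633%

From 1 + K_pP(s) = 0: s² + 10s + 34.63 = 0 ⇒ ω_n = 5.884, ζ = 0.8497.
%OS = 100·exp(−πζ/√(1−ζ²)) = 100·exp(−π·0.8497/√0.278) = 0.633%.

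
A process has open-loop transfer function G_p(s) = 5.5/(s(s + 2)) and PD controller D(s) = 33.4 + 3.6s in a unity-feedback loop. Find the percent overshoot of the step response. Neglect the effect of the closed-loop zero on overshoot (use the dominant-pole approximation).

Forward path: (33.4 + 3.6s)·5.5/(s(s+2)). The closed-loop characteristic equation is s² + (2 + 5.5·3.6)s + 5.5·33.4 = 0.
That is s² + 21.8s + 183.7 = 0, so ω_n = 13.55 rad/s and ζ = 21.8/(2·13.55) = 0.8042.
%OS = 100·exp(−πζ/√(1−ζ²)) = 1.43%.

1.43%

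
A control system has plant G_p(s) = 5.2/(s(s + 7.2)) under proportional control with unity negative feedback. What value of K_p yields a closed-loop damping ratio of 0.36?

K_p = 19.2

Closed-loop characteristic equation: s² + 7.2s + K_p·5.2 = 0.
So ω_n = √(5.2K_p) and 2ζω_n = 7.2, giving ζ = 7.2/(2√(5.2K_p)).
Setting ζ = 0.36: √(5.2K_p) = 7.2/(2·0.36) = 10, so K_p = 100/5.2 = 19.2.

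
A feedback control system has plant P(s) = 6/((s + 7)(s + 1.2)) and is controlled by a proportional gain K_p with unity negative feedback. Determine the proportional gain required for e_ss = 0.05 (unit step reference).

The loop is type 0, so e_ss(step) = 1/(1 + K_pos) with K_pos = K_p·P(0).
P(0) = 0.7143. Require 1/(1 + K_p·0.7143) = 0.05, so 1 + 0.7143·K_p = 20.
K_p = (20 − 1)/0.7143 = 26.6.

K_p = 26.6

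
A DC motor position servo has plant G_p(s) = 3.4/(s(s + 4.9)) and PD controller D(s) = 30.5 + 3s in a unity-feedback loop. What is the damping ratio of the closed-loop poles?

ζ = 0.741

Forward path: (30.5 + 3s)·3.4/(s(s+4.9)). The closed-loop characteristic equation is s² + (4.9 + 3.4·3)s + 3.4·30.5 = 0.
That is s² + 15.1s + 103.7 = 0, so ω_n = 10.18 rad/s and ζ = 15.1/(2·10.18) = 0.7414.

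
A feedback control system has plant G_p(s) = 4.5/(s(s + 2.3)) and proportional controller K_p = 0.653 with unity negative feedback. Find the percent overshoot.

5.83%

From 1 + K_pG_p(s) = 0: s² + 2.3s + 2.939 = 0 ⇒ ω_n = 1.714, ζ = 0.6709.
%OS = 100·exp(−πζ/√(1−ζ²)) = 100·exp(−π·0.6709/√0.5499) = 5.83%.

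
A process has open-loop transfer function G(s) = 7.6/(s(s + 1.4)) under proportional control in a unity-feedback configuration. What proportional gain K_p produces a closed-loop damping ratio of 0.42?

K_p = 0.365

Closed-loop characteristic equation: s² + 1.4s + K_p·7.6 = 0.
So ω_n = √(7.6K_p) and 2ζω_n = 1.4, giving ζ = 1.4/(2√(7.6K_p)).
Setting ζ = 0.42: √(7.6K_p) = 1.4/(2·0.42) = 1.667, so K_p = 2.778/7.6 = 0.365.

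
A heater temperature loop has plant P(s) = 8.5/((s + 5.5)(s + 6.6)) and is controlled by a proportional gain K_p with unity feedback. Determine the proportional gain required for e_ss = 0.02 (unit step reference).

K_p = 209

The loop is type 0, so e_ss(step) = 1/(1 + K_pos) with K_pos = K_p·P(0).
P(0) = 0.2342. Require 1/(1 + K_p·0.2342) = 0.02, so 1 + 0.2342·K_p = 50.
K_p = (50 − 1)/0.2342 = 209.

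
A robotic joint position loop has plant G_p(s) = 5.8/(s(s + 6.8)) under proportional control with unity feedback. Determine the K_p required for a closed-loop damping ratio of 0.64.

Closed-loop characteristic equation: s² + 6.8s + K_p·5.8 = 0.
So ω_n = √(5.8K_p) and 2ζω_n = 6.8, giving ζ = 6.8/(2√(5.8K_p)).
Setting ζ = 0.64: √(5.8K_p) = 6.8/(2·0.64) = 5.312, so K_p = 28.22/5.8 = 4.87.

K_p = 4.87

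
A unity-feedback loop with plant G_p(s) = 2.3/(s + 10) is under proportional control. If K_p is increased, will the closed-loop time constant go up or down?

decrease

The closed-loop bandwidth 10+K_p·2.3 grows with K_p, so τ shrinks.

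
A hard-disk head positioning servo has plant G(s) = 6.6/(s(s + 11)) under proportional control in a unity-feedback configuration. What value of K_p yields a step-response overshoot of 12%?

From %OS = 100·exp(−πζ/√(1−ζ²)) = 12%, ζ = −ln(0.12)/√(π²+ln²(0.12)) = 0.5594.
Characteristic equation s² + 11s + 6.6K_p = 0 gives ζ = 11/(2√(6.6K_p)).
Setting ζ = 0.5594: √(6.6K_p) = 11/(2·0.5594) = 9.832, so K_p = 96.66/6.6 = 14.6.

K_p = 14.6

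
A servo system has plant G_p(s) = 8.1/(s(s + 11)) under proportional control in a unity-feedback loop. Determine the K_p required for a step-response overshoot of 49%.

From %OS = 100·exp(−πζ/√(1−ζ²)) = 49%, ζ = −ln(0.49)/√(π²+ln²(0.49)) = 0.2214.
Characteristic equation s² + 11s + 8.1K_p = 0 gives ζ = 11/(2√(8.1K_p)).
Setting ζ = 0.2214: √(8.1K_p) = 11/(2·0.2214) = 24.84, so K_p = 617/8.1 = 76.2.

K_p = 76.2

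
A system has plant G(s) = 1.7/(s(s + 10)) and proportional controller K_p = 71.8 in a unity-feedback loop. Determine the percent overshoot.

The closed-loop denominator s² + 10s + 122.1 gives ω_n = √122.1 = 11.05 and ζ = 10/(2ω_n) = 0.4526.
%OS = 100·exp(−πζ/√(1−ζ²)) = 100·exp(−π·0.4526/√0.7952) = 20.3%.

20.3%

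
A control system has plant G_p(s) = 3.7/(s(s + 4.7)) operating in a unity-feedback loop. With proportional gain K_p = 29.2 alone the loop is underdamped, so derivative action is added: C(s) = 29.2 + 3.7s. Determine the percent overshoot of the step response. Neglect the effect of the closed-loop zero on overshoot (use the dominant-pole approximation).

0.258%

Forward path: (29.2 + 3.7s)·3.7/(s(s+4.7)). The closed-loop characteristic equation is s² + (4.7 + 3.7·3.7)s + 3.7·29.2 = 0.
That is s² + 18.39s + 108 = 0, so ω_n = 10.39 rad/s and ζ = 18.39/(2·10.39) = 0.8846.
%OS = 100·exp(−πζ/√(1−ζ²)) = 0.258%.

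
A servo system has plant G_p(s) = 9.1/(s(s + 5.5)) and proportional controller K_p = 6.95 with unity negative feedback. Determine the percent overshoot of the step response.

The closed-loop denominator s² + 5.5s + 63.24 gives ω_n = √63.24 = 7.953 and ζ = 5.5/(2ω_n) = 0.3458.
%OS = 100·exp(−πζ/√(1−ζ²)) = 100·exp(−π·0.3458/√0.8804) = 31.4%.

31.4%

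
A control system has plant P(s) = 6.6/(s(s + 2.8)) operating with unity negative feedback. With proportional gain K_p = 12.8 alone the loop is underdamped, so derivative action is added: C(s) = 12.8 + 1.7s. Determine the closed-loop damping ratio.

Forward path: (12.8 + 1.7s)·6.6/(s(s+2.8)). The closed-loop characteristic equation is s² + (2.8 + 6.6·1.7)s + 6.6·12.8 = 0.
That is s² + 14.02s + 84.48 = 0, so ω_n = 9.191 rad/s and ζ = 14.02/(2·9.191) = 0.7627.

ζ = 0.763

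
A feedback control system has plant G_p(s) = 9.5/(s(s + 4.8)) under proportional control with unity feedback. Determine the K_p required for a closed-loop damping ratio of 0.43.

Closed-loop characteristic equation: s² + 4.8s + K_p·9.5 = 0.
So ω_n = √(9.5K_p) and 2ζω_n = 4.8, giving ζ = 4.8/(2√(9.5K_p)).
Setting ζ = 0.43: √(9.5K_p) = 4.8/(2·0.43) = 5.581, so K_p = 31.15/9.5 = 3.28.

K_p = 3.28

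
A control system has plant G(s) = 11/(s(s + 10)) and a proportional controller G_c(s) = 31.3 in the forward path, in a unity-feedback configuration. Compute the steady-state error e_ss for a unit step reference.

The open loop G_c(s)G(s) has a pole at the origin (type 1), so the static position error constant is infinite and e_ss = 1/(1+∞) = 0.

0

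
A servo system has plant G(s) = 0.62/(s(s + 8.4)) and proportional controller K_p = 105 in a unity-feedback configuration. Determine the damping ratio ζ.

ζ = 0.521

The closed-loop denominator is s(s+8.4) + 105·0.62 = s² + 8.4s + 65.1.
So ω_n² = 65.1 ⇒ ω_n = 8.068 rad/s, and ζ = 8.4/(2ω_n) = 0.521.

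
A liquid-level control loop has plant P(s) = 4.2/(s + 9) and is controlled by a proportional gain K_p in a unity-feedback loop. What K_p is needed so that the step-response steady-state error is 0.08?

The loop is type 0, so e_ss(step) = 1/(1 + K_pos) with K_pos = K_p·P(0).
P(0) = 0.4667. Require 1/(1 + K_p·0.4667) = 0.08, so 1 + 0.4667·K_p = 12.5.
K_p = (12.5 − 1)/0.4667 = 24.6.

K_p = 24.6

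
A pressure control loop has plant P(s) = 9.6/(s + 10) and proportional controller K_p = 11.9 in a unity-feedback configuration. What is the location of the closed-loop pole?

Closed-loop transfer function: T(s) = K_p·P(s)/(1 + K_p·P(s)) = 114.2/(s + 10 + 114.2) = 114.2/(s + 124.2).
The closed-loop pole is at s = −124.2.

s = -124.2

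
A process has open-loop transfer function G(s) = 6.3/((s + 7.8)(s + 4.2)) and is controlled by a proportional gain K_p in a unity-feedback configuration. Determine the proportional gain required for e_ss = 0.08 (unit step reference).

For a type-0 loop with proportional control, e_ss = 1/(1 + K_p·G(0)).
G(0) = 0.1923. Require 1/(1 + K_p·0.1923) = 0.08, so 1 + 0.1923·K_p = 12.5.
K_p = (12.5 − 1)/0.1923 = 59.8.

K_p = 59.8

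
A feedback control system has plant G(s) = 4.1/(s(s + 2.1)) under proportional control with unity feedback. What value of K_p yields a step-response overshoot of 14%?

From %OS = 100·exp(−πζ/√(1−ζ²)) = 14%, ζ = −ln(0.14)/√(π²+ln²(0.14)) = 0.5305.
Characteristic equation s² + 2.1s + 4.1K_p = 0 gives ζ = 2.1/(2√(4.1K_p)).
Setting ζ = 0.5305: √(4.1K_p) = 2.1/(2·0.5305) = 1.979, so K_p = 3.917/4.1 = 0.955.

K_p = 0.955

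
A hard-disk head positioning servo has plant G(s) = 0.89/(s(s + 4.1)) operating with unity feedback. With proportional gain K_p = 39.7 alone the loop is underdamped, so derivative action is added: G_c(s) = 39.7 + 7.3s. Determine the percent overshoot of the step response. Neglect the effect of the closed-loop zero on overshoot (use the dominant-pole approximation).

Forward path: (39.7 + 7.3s)·0.89/(s(s+4.1)). The closed-loop characteristic equation is s² + (4.1 + 0.89·7.3)s + 0.89·39.7 = 0.
That is s² + 10.6s + 35.33 = 0, so ω_n = 5.944 rad/s and ζ = 10.6/(2·5.944) = 0.8914.
%OS = 100·exp(−πζ/√(1−ζ²)) = 0.207%.

0.207%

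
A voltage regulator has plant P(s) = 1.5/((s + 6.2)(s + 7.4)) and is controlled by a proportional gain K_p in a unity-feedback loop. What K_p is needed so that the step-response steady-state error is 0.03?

K_p = 989

The loop is type 0, so e_ss(step) = 1/(1 + K_pos) with K_pos = K_p·P(0).
P(0) = 0.03269. Require 1/(1 + K_p·0.03269) = 0.03, so 1 + 0.03269·K_p = 33.33.
K_p = (33.33 − 1)/0.03269 = 989.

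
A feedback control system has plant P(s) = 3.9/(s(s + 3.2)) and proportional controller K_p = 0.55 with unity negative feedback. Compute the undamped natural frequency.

ω_n = 1.46 rad/s

With unity feedback the closed-loop characteristic equation is s² + 3.2s + 0.55·3.9 = s² + 3.2s + 2.145 = 0.
So ω_n² = 2.145 ⇒ ω_n = 1.465 rad/s, and ζ = 3.2/(2ω_n) = 1.09.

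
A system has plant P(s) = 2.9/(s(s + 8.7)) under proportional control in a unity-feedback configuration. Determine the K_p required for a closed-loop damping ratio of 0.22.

K_p = 135

Closed-loop characteristic equation: s² + 8.7s + K_p·2.9 = 0.
So ω_n = √(2.9K_p) and 2ζω_n = 8.7, giving ζ = 8.7/(2√(2.9K_p)).
Setting ζ = 0.22: √(2.9K_p) = 8.7/(2·0.22) = 19.77, so K_p = 391/2.9 = 135.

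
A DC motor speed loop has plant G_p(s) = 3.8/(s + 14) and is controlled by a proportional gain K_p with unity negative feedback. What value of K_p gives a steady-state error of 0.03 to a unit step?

For a type-0 loop with proportional control, e_ss = 1/(1 + K_p·G_p(0)).
G_p(0) = 0.2714. Require 1/(1 + K_p·0.2714) = 0.03, so 1 + 0.2714·K_p = 33.33.
K_p = (33.33 − 1)/0.2714 = 119.

K_p = 119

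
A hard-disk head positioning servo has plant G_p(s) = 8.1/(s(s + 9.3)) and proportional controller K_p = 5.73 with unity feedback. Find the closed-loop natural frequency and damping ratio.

ω_n = 6.81 rad/s, ζ = 0.683

The closed-loop denominator is s(s+9.3) + 5.73·8.1 = s² + 9.3s + 46.41.
So ω_n² = 46.41 ⇒ ω_n = 6.813 rad/s, and ζ = 9.3/(2ω_n) = 0.683.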